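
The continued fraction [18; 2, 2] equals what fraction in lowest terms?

92/5

Using pₖ = aₖpₖ₋₁ + pₖ₋₂ and qₖ = aₖqₖ₋₁ + qₖ₋₂:
  k=0: a=18, p=18, q=1
  k=1: a=2, p=37, q=2
  k=2: a=2, p=92, q=5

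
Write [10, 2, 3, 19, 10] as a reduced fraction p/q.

14153/1357

Using pₖ = aₖpₖ₋₁ + pₖ₋₂ and qₖ = aₖqₖ₋₁ + qₖ₋₂:
  k=0: a=10, p=10, q=1
  k=1: a=2, p=21, q=2
  k=2: a=3, p=73, q=7
  k=3: a=19, p=1408, q=135
  k=4: a=10, p=14153, q=1357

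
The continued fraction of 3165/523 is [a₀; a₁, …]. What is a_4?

3165 = 6·523 + 27   →  a_0 = 6
523 = 19·27 + 10   →  a_1 = 19
27 = 2·10 + 7   →  a_2 = 2
10 = 1·7 + 3   →  a_3 = 1
7 = 2·3 + 1   →  a_4 = 2

2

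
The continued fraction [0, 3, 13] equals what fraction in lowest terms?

Fold from the inside: start with 13/1.
  3 + 1/13 = 40/13
  0 + 13/40 = 13/40

13/40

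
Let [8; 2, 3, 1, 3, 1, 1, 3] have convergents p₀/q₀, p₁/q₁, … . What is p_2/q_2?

59/7

Using pₖ = aₖpₖ₋₁ + pₖ₋₂, qₖ = aₖqₖ₋₁ + qₖ₋₂ (with p₋₁=1, p₋₂=0, q₋₁=0, q₋₂=1):
  k=0: a=8, p=8, q=1
  k=1: a=2, p=17, q=2
  k=2: a=3, p=59, q=7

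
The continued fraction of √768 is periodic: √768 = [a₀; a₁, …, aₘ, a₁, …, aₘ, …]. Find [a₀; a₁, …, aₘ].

a₀ = ⌊√768⌋ = 27.
With m₀=0, d₀=1 and mₖ₊₁ = dₖaₖ − mₖ, dₖ₊₁ = (n − mₖ₊₁²)/dₖ, aₖ₊₁ = ⌊(a₀+mₖ₊₁)/dₖ₊₁⌋:
  k=1: m=27, d=39, a=1
  k=2: m=12, d=16, a=2
  k=3: m=20, d=23, a=2
  k=4: m=26, d=4, a=13
  k=5: m=26, d=23, a=2
  k=6: m=20, d=16, a=2
  k=7: m=12, d=39, a=1
  k=8: m=27, d=1, a=54
d=1 and a=2a₀=54 at k=8, so the next step gives (m, d) = (27, 39) again — its k=1 value — and the period has length 8.

[27; 1, 2, 2, 13, 2, 2, 1, 54]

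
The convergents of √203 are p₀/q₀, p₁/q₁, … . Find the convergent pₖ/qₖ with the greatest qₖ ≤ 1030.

6497/456

√203 = [14; 4, 28, …] (period length 2).
Convergents:
  p_0/q_0 = 14/1
  p_1/q_1 = 57/4
  p_2/q_2 = 1610/113
  p_3/q_3 = 6497/456
  p_4/q_4 = 183526/12881
q_3 = 456 ≤ 1030 < 12881 = q_4, so the answer is 6497/456.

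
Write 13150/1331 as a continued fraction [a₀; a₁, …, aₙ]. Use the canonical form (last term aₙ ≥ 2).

13150 = 9*1331 + 1171
1331 = 1*1171 + 160
1171 = 7*160 + 51
160 = 3*51 + 7
51 = 7*7 + 2
7 = 3*2 + 1
2 = 2*1 + 0  (stop)
So 13150/1331 = [9; 1, 7, 3, 7, 3, 2].

[9; 1, 7, 3, 7, 3, 2]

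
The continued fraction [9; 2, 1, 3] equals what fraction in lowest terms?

Using pₖ = aₖpₖ₋₁ + pₖ₋₂ and qₖ = aₖqₖ₋₁ + qₖ₋₂:
  k=0: a=9, p=9, q=1
  k=1: a=2, p=19, q=2
  k=2: a=1, p=28, q=3
  k=3: a=3, p=103, q=11

103/11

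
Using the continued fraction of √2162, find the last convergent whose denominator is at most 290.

8602/185

√2162 = [46; 2, 92, …] (period length 2).
Convergents:
  p_0/q_0 = 46/1
  p_1/q_1 = 93/2
  p_2/q_2 = 8602/185
  p_3/q_3 = 17297/372
q_2 = 185 ≤ 290 < 372 = q_3, so the answer is 8602/185.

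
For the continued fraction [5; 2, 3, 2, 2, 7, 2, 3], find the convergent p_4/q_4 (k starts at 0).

Using pₖ = aₖpₖ₋₁ + pₖ₋₂, qₖ = aₖqₖ₋₁ + qₖ₋₂ (with p₋₁=1, p₋₂=0, q₋₁=0, q₋₂=1):
  k=0: a=5, p=5, q=1
  k=1: a=2, p=11, q=2
  k=2: a=3, p=38, q=7
  k=3: a=2, p=87, q=16
  k=4: a=2, p=212, q=39

212/39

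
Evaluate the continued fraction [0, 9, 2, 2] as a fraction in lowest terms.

Using pₖ = aₖpₖ₋₁ + pₖ₋₂ and qₖ = aₖqₖ₋₁ + qₖ₋₂:
  k=0: a=0, p=0, q=1
  k=1: a=9, p=1, q=9
  k=2: a=2, p=2, q=19
  k=3: a=2, p=5, q=47

5/47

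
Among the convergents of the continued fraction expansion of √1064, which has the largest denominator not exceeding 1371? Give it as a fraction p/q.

44264/1357

√1064 = [32; 1, 1, 1, 1, 1, 1, 1, 64, …] (period length 8).
Convergents:
  p_0/q_0 = 32/1
  p_1/q_1 = 33/1
  p_2/q_2 = 65/2
  p_3/q_3 = 98/3
  p_4/q_4 = 163/5
  p_5/q_5 = 261/8
  p_6/q_6 = 424/13
  p_7/q_7 = 685/21
  p_8/q_8 = 44264/1357
  p_9/q_9 = 44949/1378
q_8 = 1357 ≤ 1371 < 1378 = q_9, so the answer is 44264/1357.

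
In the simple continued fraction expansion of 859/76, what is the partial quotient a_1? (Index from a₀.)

859 = 11·76 + 23   →  a_0 = 11
76 = 3·23 + 7   →  a_1 = 3

3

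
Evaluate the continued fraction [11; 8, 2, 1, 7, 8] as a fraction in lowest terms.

Fold from the inside: start with 8/1.
  7 + 1/8 = 57/8
  1 + 8/57 = 65/57
  2 + 57/65 = 187/65
  8 + 65/187 = 1561/187
  11 + 187/1561 = 17358/1561

17358/1561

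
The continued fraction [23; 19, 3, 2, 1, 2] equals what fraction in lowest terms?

Fold from the inside: start with 2/1.
  1 + 1/2 = 3/2
  2 + 2/3 = 8/3
  3 + 3/8 = 27/8
  19 + 8/27 = 521/27
  23 + 27/521 = 12010/521

12010/521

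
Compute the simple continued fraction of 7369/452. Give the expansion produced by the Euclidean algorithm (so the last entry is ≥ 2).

7369 = 16×452 + 137
452 = 3×137 + 41
137 = 3×41 + 14
41 = 2×14 + 13
14 = 1×13 + 1
13 = 13×1 + 0  (stop)
So 7369/452 = [16; 3, 3, 2, 1, 13].

[16; 3, 3, 2, 1, 13]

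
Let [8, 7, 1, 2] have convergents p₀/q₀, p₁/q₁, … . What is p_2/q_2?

65/8

Using pₖ = aₖpₖ₋₁ + pₖ₋₂, qₖ = aₖqₖ₋₁ + qₖ₋₂ (with p₋₁=1, p₋₂=0, q₋₁=0, q₋₂=1):
  k=0: a=8, p=8, q=1
  k=1: a=7, p=57, q=7
  k=2: a=1, p=65, q=8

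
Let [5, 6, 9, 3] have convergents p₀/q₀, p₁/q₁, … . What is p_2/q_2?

Using pₖ = aₖpₖ₋₁ + pₖ₋₂, qₖ = aₖqₖ₋₁ + qₖ₋₂ (with p₋₁=1, p₋₂=0, q₋₁=0, q₋₂=1):
  k=0: a=5, p=5, q=1
  k=1: a=6, p=31, q=6
  k=2: a=9, p=284, q=55

284/55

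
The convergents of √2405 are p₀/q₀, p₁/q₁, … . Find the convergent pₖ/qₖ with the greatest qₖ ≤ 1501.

58898/1201

√2405 = [49; 24, 1, 1, 24, 98, …] (period length 5).
Convergents:
  p_0/q_0 = 49/1
  p_1/q_1 = 1177/24
  p_2/q_2 = 1226/25
  p_3/q_3 = 2403/49
  p_4/q_4 = 58898/1201
  p_5/q_5 = 5774407/117747
q_4 = 1201 ≤ 1501 < 117747 = q_5, so the answer is 58898/1201.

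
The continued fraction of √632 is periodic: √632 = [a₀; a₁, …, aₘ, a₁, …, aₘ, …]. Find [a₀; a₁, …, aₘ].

[25; 7, 6, 7, 50]

a₀ = ⌊√632⌋ = 25.
With m₀=0, d₀=1 and mₖ₊₁ = dₖaₖ − mₖ, dₖ₊₁ = (n − mₖ₊₁²)/dₖ, aₖ₊₁ = ⌊(a₀+mₖ₊₁)/dₖ₊₁⌋:
  k=1: m=25, d=7, a=7
  k=2: m=24, d=8, a=6
  k=3: m=24, d=7, a=7
  k=4: m=25, d=1, a=50
d=1 and a=2a₀=50 at k=4, so the next step gives (m, d) = (25, 7) again — its k=1 value — and the period has length 4.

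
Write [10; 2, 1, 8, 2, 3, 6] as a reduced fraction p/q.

12425/1201

Using pₖ = aₖpₖ₋₁ + pₖ₋₂ and qₖ = aₖqₖ₋₁ + qₖ₋₂:
  k=0: a=10, p=10, q=1
  k=1: a=2, p=21, q=2
  k=2: a=1, p=31, q=3
  k=3: a=8, p=269, q=26
  k=4: a=2, p=569, q=55
  k=5: a=3, p=1976, q=191
  k=6: a=6, p=12425, q=1201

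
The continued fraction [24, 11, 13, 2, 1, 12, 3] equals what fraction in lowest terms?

Using pₖ = aₖpₖ₋₁ + pₖ₋₂ and qₖ = aₖqₖ₋₁ + qₖ₋₂:
  k=0: a=24, p=24, q=1
  k=1: a=11, p=265, q=11
  k=2: a=13, p=3469, q=144
  k=3: a=2, p=7203, q=299
  k=4: a=1, p=10672, q=443
  k=5: a=12, p=135267, q=5615
  k=6: a=3, p=416473, q=17288

416473/17288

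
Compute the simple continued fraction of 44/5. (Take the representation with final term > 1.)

[8; 1, 4]

44 = 8*5 + 4
5 = 1*4 + 1
4 = 4*1 + 0  (stop)
So 44/5 = [8; 1, 4].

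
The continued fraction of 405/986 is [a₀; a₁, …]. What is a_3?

405 = 0·986 + 405   →  a_0 = 0
986 = 2·405 + 176   →  a_1 = 2
405 = 2·176 + 53   →  a_2 = 2
176 = 3·53 + 17   →  a_3 = 3

3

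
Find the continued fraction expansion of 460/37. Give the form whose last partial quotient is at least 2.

[12; 2, 3, 5]

460 = 12×37 + 16
37 = 2×16 + 5
16 = 3×5 + 1
5 = 5×1 + 0  (stop)
So 460/37 = [12; 2, 3, 5].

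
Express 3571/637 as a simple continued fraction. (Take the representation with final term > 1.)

[5; 1, 1, 1, 1, 6, 9, 2]

3571 = 5*637 + 386
637 = 1*386 + 251
386 = 1*251 + 135
251 = 1*135 + 116
135 = 1*116 + 19
116 = 6*19 + 2
19 = 9*2 + 1
2 = 2*1 + 0  (stop)
So 3571/637 = [5; 1, 1, 1, 1, 6, 9, 2].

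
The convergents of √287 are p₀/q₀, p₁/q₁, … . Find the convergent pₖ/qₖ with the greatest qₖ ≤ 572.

9487/560

√287 = [16; 1, 15, 1, 32, …] (period length 4).
Convergents:
  p_0/q_0 = 16/1
  p_1/q_1 = 17/1
  p_2/q_2 = 271/16
  p_3/q_3 = 288/17
  p_4/q_4 = 9487/560
  p_5/q_5 = 9775/577
q_4 = 560 ≤ 572 < 577 = q_5, so the answer is 9487/560.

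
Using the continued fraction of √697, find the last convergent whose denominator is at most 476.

√697 = [26; 2, 2, 52, …] (period length 3).
Convergents:
  p_0/q_0 = 26/1
  p_1/q_1 = 53/2
  p_2/q_2 = 132/5
  p_3/q_3 = 6917/262
  p_4/q_4 = 13966/529
q_3 = 262 ≤ 476 < 529 = q_4, so the answer is 6917/262.

6917/262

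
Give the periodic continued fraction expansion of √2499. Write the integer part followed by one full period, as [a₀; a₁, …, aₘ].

[49; 1, 98]

a₀ = ⌊√2499⌋ = 49.
With m₀=0, d₀=1 and mₖ₊₁ = dₖaₖ − mₖ, dₖ₊₁ = (n − mₖ₊₁²)/dₖ, aₖ₊₁ = ⌊(a₀+mₖ₊₁)/dₖ₊₁⌋:
  k=1: m=49, d=98, a=1
  k=2: m=49, d=1, a=98
d=1 and a=2a₀=98 at k=2, so the next step gives (m, d) = (49, 98) again — its k=1 value — and the period has length 2.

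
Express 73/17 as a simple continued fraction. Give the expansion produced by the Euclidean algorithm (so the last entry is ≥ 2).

73 = 4×17 + 5
17 = 3×5 + 2
5 = 2×2 + 1
2 = 2×1 + 0  (stop)
So 73/17 = [4; 3, 2, 2].

[4; 3, 2, 2]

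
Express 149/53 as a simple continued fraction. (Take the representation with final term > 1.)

149 = 2×53 + 43
53 = 1×43 + 10
43 = 4×10 + 3
10 = 3×3 + 1
3 = 3×1 + 0  (stop)
So 149/53 = [2; 1, 4, 3, 3].

[2; 1, 4, 3, 3]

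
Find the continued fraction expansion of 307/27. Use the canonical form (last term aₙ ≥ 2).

[11; 2, 1, 2, 3]

307 = 11*27 + 10
27 = 2*10 + 7
10 = 1*7 + 3
7 = 2*3 + 1
3 = 3*1 + 0  (stop)
So 307/27 = [11; 2, 1, 2, 3].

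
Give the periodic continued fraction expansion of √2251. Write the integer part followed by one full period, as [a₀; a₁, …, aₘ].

a₀ = ⌊√2251⌋ = 47.
With m₀=0, d₀=1 and mₖ₊₁ = dₖaₖ − mₖ, dₖ₊₁ = (n − mₖ₊₁²)/dₖ, aₖ₊₁ = ⌊(a₀+mₖ₊₁)/dₖ₊₁⌋:
  k=1: m=47, d=42, a=2
  k=2: m=37, d=21, a=4
  k=3: m=47, d=2, a=47
  k=4: m=47, d=21, a=4
  k=5: m=37, d=42, a=2
  k=6: m=47, d=1, a=94
d=1 and a=2a₀=94 at k=6, so the next step gives (m, d) = (47, 42) again — its k=1 value — and the period has length 6.

[47; 2, 4, 47, 4, 2, 94]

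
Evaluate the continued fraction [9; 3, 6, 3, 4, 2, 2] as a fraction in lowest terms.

13183/1415

Using pₖ = aₖpₖ₋₁ + pₖ₋₂ and qₖ = aₖqₖ₋₁ + qₖ₋₂:
  k=0: a=9, p=9, q=1
  k=1: a=3, p=28, q=3
  k=2: a=6, p=177, q=19
  k=3: a=3, p=559, q=60
  k=4: a=4, p=2413, q=259
  k=5: a=2, p=5385, q=578
  k=6: a=2, p=13183, q=1415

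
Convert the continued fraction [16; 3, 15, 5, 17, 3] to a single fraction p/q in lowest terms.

Using pₖ = aₖpₖ₋₁ + pₖ₋₂ and qₖ = aₖqₖ₋₁ + qₖ₋₂:
  k=0: a=16, p=16, q=1
  k=1: a=3, p=49, q=3
  k=2: a=15, p=751, q=46
  k=3: a=5, p=3804, q=233
  k=4: a=17, p=65419, q=4007
  k=5: a=3, p=200061, q=12254

200061/12254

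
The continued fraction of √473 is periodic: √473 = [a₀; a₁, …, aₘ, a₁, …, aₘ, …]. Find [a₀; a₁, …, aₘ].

[21; 1, 2, 1, 42]

a₀ = ⌊√473⌋ = 21.
With m₀=0, d₀=1 and mₖ₊₁ = dₖaₖ − mₖ, dₖ₊₁ = (n − mₖ₊₁²)/dₖ, aₖ₊₁ = ⌊(a₀+mₖ₊₁)/dₖ₊₁⌋:
  k=1: m=21, d=32, a=1
  k=2: m=11, d=11, a=2
  k=3: m=11, d=32, a=1
  k=4: m=21, d=1, a=42
d=1 and a=2a₀=42 at k=4, so the next step gives (m, d) = (21, 32) again — its k=1 value — and the period has length 4.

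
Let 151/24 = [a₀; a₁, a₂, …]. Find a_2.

151 = 6·24 + 7   →  a_0 = 6
24 = 3·7 + 3   →  a_1 = 3
7 = 2·3 + 1   →  a_2 = 2

2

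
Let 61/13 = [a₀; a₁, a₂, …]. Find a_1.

1

61 = 4·13 + 9   →  a_0 = 4
13 = 1·9 + 4   →  a_1 = 1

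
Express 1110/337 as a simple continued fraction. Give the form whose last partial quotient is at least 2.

[3; 3, 2, 2, 9, 2]

1110 = 3·337 + 99
337 = 3·99 + 40
99 = 2·40 + 19
40 = 2·19 + 2
19 = 9·2 + 1
2 = 2·1 + 0  (stop)
So 1110/337 = [3; 3, 2, 2, 9, 2].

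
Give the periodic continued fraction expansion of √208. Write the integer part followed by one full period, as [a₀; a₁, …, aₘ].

a₀ = ⌊√208⌋ = 14.
With m₀=0, d₀=1 and mₖ₊₁ = dₖaₖ − mₖ, dₖ₊₁ = (n − mₖ₊₁²)/dₖ, aₖ₊₁ = ⌊(a₀+mₖ₊₁)/dₖ₊₁⌋:
  k=1: m=14, d=12, a=2
  k=2: m=10, d=9, a=2
  k=3: m=8, d=16, a=1
  k=4: m=8, d=9, a=2
  k=5: m=10, d=12, a=2
  k=6: m=14, d=1, a=28
d=1 and a=2a₀=28 at k=6, so the next step gives (m, d) = (14, 12) again — its k=1 value — and the period has length 6.

[14; 2, 2, 1, 2, 2, 28]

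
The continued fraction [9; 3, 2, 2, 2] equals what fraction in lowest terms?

381/41

Using pₖ = aₖpₖ₋₁ + pₖ₋₂ and qₖ = aₖqₖ₋₁ + qₖ₋₂:
  k=0: a=9, p=9, q=1
  k=1: a=3, p=28, q=3
  k=2: a=2, p=65, q=7
  k=3: a=2, p=158, q=17
  k=4: a=2, p=381, q=41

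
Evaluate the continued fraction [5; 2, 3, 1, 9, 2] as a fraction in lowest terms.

Using pₖ = aₖpₖ₋₁ + pₖ₋₂ and qₖ = aₖqₖ₋₁ + qₖ₋₂:
  k=0: a=5, p=5, q=1
  k=1: a=2, p=11, q=2
  k=2: a=3, p=38, q=7
  k=3: a=1, p=49, q=9
  k=4: a=9, p=479, q=88
  k=5: a=2, p=1007, q=185

1007/185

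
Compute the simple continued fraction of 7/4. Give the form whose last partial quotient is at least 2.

7 = 1×4 + 3
4 = 1×3 + 1
3 = 3×1 + 0  (stop)
So 7/4 = [1; 1, 3].

[1; 1, 3]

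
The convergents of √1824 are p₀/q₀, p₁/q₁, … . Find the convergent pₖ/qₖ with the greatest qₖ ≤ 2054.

√1824 = [42; 1, 2, 2, 2, 1, 84, …] (period length 6).
Convergents:
  p_0/q_0 = 42/1
  p_1/q_1 = 43/1
  p_2/q_2 = 128/3
  p_3/q_3 = 299/7
  p_4/q_4 = 726/17
  p_5/q_5 = 1025/24
  p_6/q_6 = 86826/2033
  p_7/q_7 = 87851/2057
q_6 = 2033 ≤ 2054 < 2057 = q_7, so the answer is 86826/2033.

86826/2033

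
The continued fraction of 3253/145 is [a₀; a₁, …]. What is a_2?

3253 = 22·145 + 63   →  a_0 = 22
145 = 2·63 + 19   →  a_1 = 2
63 = 3·19 + 6   →  a_2 = 3

3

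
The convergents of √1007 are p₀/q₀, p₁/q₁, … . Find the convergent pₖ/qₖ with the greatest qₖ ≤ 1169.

30337/956

√1007 = [31; 1, 2, 1, 2, 1, 62, …] (period length 6).
Convergents:
  p_0/q_0 = 31/1
  p_1/q_1 = 32/1
  p_2/q_2 = 95/3
  p_3/q_3 = 127/4
  p_4/q_4 = 349/11
  p_5/q_5 = 476/15
  p_6/q_6 = 29861/941
  p_7/q_7 = 30337/956
  p_8/q_8 = 90535/2853
q_7 = 956 ≤ 1169 < 2853 = q_8, so the answer is 30337/956.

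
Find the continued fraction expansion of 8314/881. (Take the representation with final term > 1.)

8314 = 9×881 + 385
881 = 2×385 + 111
385 = 3×111 + 52
111 = 2×52 + 7
52 = 7×7 + 3
7 = 2×3 + 1
3 = 3×1 + 0  (stop)
So 8314/881 = [9; 2, 3, 2, 7, 2, 3].

[9; 2, 3, 2, 7, 2, 3]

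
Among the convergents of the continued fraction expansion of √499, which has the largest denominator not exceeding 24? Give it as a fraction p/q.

67/3

√499 = [22; 2, 1, 21, 1, 2, 44, …] (period length 6).
Convergents:
  p_0/q_0 = 22/1
  p_1/q_1 = 45/2
  p_2/q_2 = 67/3
  p_3/q_3 = 1452/65
q_2 = 3 ≤ 24 < 65 = q_3, so the answer is 67/3.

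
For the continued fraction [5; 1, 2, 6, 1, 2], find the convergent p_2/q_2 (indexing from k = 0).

17/3

Using pₖ = aₖpₖ₋₁ + pₖ₋₂, qₖ = aₖqₖ₋₁ + qₖ₋₂ (with p₋₁=1, p₋₂=0, q₋₁=0, q₋₂=1):
  k=0: a=5, p=5, q=1
  k=1: a=1, p=6, q=1
  k=2: a=2, p=17, q=3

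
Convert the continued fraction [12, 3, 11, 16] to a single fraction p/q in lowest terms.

Using pₖ = aₖpₖ₋₁ + pₖ₋₂ and qₖ = aₖqₖ₋₁ + qₖ₋₂:
  k=0: a=12, p=12, q=1
  k=1: a=3, p=37, q=3
  k=2: a=11, p=419, q=34
  k=3: a=16, p=6741, q=547

6741/547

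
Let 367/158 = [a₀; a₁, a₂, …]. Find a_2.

367 = 2·158 + 51   →  a_0 = 2
158 = 3·51 + 5   →  a_1 = 3
51 = 10·5 + 1   →  a_2 = 10

10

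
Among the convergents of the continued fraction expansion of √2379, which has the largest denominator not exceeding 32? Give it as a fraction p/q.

1512/31

√2379 = [48; 1, 3, 2, 3, 1, 96, …] (period length 6).
Convergents:
  p_0/q_0 = 48/1
  p_1/q_1 = 49/1
  p_2/q_2 = 195/4
  p_3/q_3 = 439/9
  p_4/q_4 = 1512/31
  p_5/q_5 = 1951/40
q_4 = 31 ≤ 32 < 40 = q_5, so the answer is 1512/31.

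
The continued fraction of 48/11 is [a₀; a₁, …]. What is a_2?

1

48 = 4·11 + 4   →  a_0 = 4
11 = 2·4 + 3   →  a_1 = 2
4 = 1·3 + 1   →  a_2 = 1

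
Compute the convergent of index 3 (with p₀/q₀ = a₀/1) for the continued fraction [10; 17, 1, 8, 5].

Using pₖ = aₖpₖ₋₁ + pₖ₋₂, qₖ = aₖqₖ₋₁ + qₖ₋₂ (with p₋₁=1, p₋₂=0, q₋₁=0, q₋₂=1):
  k=0: a=10, p=10, q=1
  k=1: a=17, p=171, q=17
  k=2: a=1, p=181, q=18
  k=3: a=8, p=1619, q=161

1619/161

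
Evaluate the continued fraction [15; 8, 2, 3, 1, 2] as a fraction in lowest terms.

3190/211

Fold from the inside: start with 2/1.
  1 + 1/2 = 3/2
  3 + 2/3 = 11/3
  2 + 3/11 = 25/11
  8 + 11/25 = 211/25
  15 + 25/211 = 3190/211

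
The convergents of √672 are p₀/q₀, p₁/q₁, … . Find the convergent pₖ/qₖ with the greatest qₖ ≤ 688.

√672 = [25; 1, 11, 1, 50, …] (period length 4).
Convergents:
  p_0/q_0 = 25/1
  p_1/q_1 = 26/1
  p_2/q_2 = 311/12
  p_3/q_3 = 337/13
  p_4/q_4 = 17161/662
  p_5/q_5 = 17498/675
  p_6/q_6 = 209639/8087
q_5 = 675 ≤ 688 < 8087 = q_6, so the answer is 17498/675.

17498/675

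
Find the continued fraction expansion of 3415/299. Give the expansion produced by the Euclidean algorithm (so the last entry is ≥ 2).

3415 = 11*299 + 126
299 = 2*126 + 47
126 = 2*47 + 32
47 = 1*32 + 15
32 = 2*15 + 2
15 = 7*2 + 1
2 = 2*1 + 0  (stop)
So 3415/299 = [11; 2, 2, 1, 2, 7, 2].

[11; 2, 2, 1, 2, 7, 2]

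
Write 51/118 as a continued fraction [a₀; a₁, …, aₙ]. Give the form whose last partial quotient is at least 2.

51 = 0×118 + 51
118 = 2×51 + 16
51 = 3×16 + 3
16 = 5×3 + 1
3 = 3×1 + 0  (stop)
So 51/118 = [0; 2, 3, 5, 3].

[0; 2, 3, 5, 3]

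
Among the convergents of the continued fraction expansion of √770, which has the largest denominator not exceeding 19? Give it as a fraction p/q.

111/4

√770 = [27; 1, 2, 1, 54, …] (period length 4).
Convergents:
  p_0/q_0 = 27/1
  p_1/q_1 = 28/1
  p_2/q_2 = 83/3
  p_3/q_3 = 111/4
  p_4/q_4 = 6077/219
q_3 = 4 ≤ 19 < 219 = q_4, so the answer is 111/4.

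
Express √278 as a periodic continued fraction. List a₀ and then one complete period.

[16; 1, 2, 16, 2, 1, 32]

a₀ = ⌊√278⌋ = 16.
With m₀=0, d₀=1 and mₖ₊₁ = dₖaₖ − mₖ, dₖ₊₁ = (n − mₖ₊₁²)/dₖ, aₖ₊₁ = ⌊(a₀+mₖ₊₁)/dₖ₊₁⌋:
  k=1: m=16, d=22, a=1
  k=2: m=6, d=11, a=2
  k=3: m=16, d=2, a=16
  k=4: m=16, d=11, a=2
  k=5: m=6, d=22, a=1
  k=6: m=16, d=1, a=32
d=1 and a=2a₀=32 at k=6, so the next step gives (m, d) = (16, 22) again — its k=1 value — and the period has length 6.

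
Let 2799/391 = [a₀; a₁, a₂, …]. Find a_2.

2799 = 7·391 + 62   →  a_0 = 7
391 = 6·62 + 19   →  a_1 = 6
62 = 3·19 + 5   →  a_2 = 3

3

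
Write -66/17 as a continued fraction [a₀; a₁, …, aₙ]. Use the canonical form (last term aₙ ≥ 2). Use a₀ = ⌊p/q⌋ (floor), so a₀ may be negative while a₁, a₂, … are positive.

-66 = -4*17 + 2
17 = 8*2 + 1
2 = 2*1 + 0  (stop)
So -66/17 = [-4; 8, 2].

[-4; 8, 2]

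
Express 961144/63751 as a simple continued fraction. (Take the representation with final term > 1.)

961144 = 15·63751 + 4879
63751 = 13·4879 + 324
4879 = 15·324 + 19
324 = 17·19 + 1
19 = 19·1 + 0  (stop)
So 961144/63751 = [15; 13, 15, 17, 19].

[15; 13, 15, 17, 19]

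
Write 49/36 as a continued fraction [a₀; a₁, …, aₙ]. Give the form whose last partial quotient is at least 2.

[1; 2, 1, 3, 3]

49 = 1·36 + 13
36 = 2·13 + 10
13 = 1·10 + 3
10 = 3·3 + 1
3 = 3·1 + 0  (stop)
So 49/36 = [1; 2, 1, 3, 3].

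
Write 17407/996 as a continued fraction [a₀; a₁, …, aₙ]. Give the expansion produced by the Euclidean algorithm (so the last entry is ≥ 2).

17407 = 17×996 + 475
996 = 2×475 + 46
475 = 10×46 + 15
46 = 3×15 + 1
15 = 15×1 + 0  (stop)
So 17407/996 = [17; 2, 10, 3, 15].

[17; 2, 10, 3, 15]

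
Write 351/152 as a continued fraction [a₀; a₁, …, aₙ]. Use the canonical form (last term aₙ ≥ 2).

351 = 2×152 + 47
152 = 3×47 + 11
47 = 4×11 + 3
11 = 3×3 + 2
3 = 1×2 + 1
2 = 2×1 + 0  (stop)
So 351/152 = [2; 3, 4, 3, 1, 2].

[2; 3, 4, 3, 1, 2]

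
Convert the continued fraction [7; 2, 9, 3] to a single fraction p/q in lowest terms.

Using pₖ = aₖpₖ₋₁ + pₖ₋₂ and qₖ = aₖqₖ₋₁ + qₖ₋₂:
  k=0: a=7, p=7, q=1
  k=1: a=2, p=15, q=2
  k=2: a=9, p=142, q=19
  k=3: a=3, p=441, q=59

441/59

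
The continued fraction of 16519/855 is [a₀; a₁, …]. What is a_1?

16519 = 19·855 + 274   →  a_0 = 19
855 = 3·274 + 33   →  a_1 = 3

3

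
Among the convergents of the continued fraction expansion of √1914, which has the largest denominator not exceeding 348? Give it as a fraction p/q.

15181/347

√1914 = [43; 1, 2, 1, 86, …] (period length 4).
Convergents:
  p_0/q_0 = 43/1
  p_1/q_1 = 44/1
  p_2/q_2 = 131/3
  p_3/q_3 = 175/4
  p_4/q_4 = 15181/347
  p_5/q_5 = 15356/351
q_4 = 347 ≤ 348 < 351 = q_5, so the answer is 15181/347.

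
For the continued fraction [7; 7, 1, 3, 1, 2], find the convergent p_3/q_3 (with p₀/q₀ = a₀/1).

Using pₖ = aₖpₖ₋₁ + pₖ₋₂, qₖ = aₖqₖ₋₁ + qₖ₋₂ (with p₋₁=1, p₋₂=0, q₋₁=0, q₋₂=1):
  k=0: a=7, p=7, q=1
  k=1: a=7, p=50, q=7
  k=2: a=1, p=57, q=8
  k=3: a=3, p=221, q=31

221/31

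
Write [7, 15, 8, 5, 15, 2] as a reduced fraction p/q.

137521/19462

Fold from the inside: start with 2/1.
  15 + 1/2 = 31/2
  5 + 2/31 = 157/31
  8 + 31/157 = 1287/157
  15 + 157/1287 = 19462/1287
  7 + 1287/19462 = 137521/19462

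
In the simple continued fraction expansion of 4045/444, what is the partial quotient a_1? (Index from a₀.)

9

4045 = 9·444 + 49   →  a_0 = 9
444 = 9·49 + 3   →  a_1 = 9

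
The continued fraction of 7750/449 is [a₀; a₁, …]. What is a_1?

7750 = 17·449 + 117   →  a_0 = 17
449 = 3·117 + 98   →  a_1 = 3

3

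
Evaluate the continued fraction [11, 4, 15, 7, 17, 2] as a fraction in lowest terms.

171017/15207

Using pₖ = aₖpₖ₋₁ + pₖ₋₂ and qₖ = aₖqₖ₋₁ + qₖ₋₂:
  k=0: a=11, p=11, q=1
  k=1: a=4, p=45, q=4
  k=2: a=15, p=686, q=61
  k=3: a=7, p=4847, q=431
  k=4: a=17, p=83085, q=7388
  k=5: a=2, p=171017, q=15207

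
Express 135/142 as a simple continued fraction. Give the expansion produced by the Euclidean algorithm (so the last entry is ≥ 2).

135 = 0*142 + 135
142 = 1*135 + 7
135 = 19*7 + 2
7 = 3*2 + 1
2 = 2*1 + 0  (stop)
So 135/142 = [0; 1, 19, 3, 2].

[0; 1, 19, 3, 2]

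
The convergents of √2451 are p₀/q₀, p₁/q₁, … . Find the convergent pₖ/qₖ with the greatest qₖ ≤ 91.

3317/67

√2451 = [49; 1, 1, 32, 1, 1, 98, …] (period length 6).
Convergents:
  p_0/q_0 = 49/1
  p_1/q_1 = 50/1
  p_2/q_2 = 99/2
  p_3/q_3 = 3218/65
  p_4/q_4 = 3317/67
  p_5/q_5 = 6535/132
q_4 = 67 ≤ 91 < 132 = q_5, so the answer is 3317/67.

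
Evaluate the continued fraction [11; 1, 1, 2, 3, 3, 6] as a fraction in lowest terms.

4091/353

Fold from the inside: start with 6/1.
  3 + 1/6 = 19/6
  3 + 6/19 = 63/19
  2 + 19/63 = 145/63
  1 + 63/145 = 208/145
  1 + 145/208 = 353/208
  11 + 208/353 = 4091/353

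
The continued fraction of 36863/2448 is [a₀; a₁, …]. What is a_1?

36863 = 15·2448 + 143   →  a_0 = 15
2448 = 17·143 + 17   →  a_1 = 17

17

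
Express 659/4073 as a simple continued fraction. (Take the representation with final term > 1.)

[0; 6, 5, 1, 1, 6, 9]

659 = 0×4073 + 659
4073 = 6×659 + 119
659 = 5×119 + 64
119 = 1×64 + 55
64 = 1×55 + 9
55 = 6×9 + 1
9 = 9×1 + 0  (stop)
So 659/4073 = [0; 6, 5, 1, 1, 6, 9].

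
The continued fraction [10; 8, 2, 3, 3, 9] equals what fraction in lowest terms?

Using pₖ = aₖpₖ₋₁ + pₖ₋₂ and qₖ = aₖqₖ₋₁ + qₖ₋₂:
  k=0: a=10, p=10, q=1
  k=1: a=8, p=81, q=8
  k=2: a=2, p=172, q=17
  k=3: a=3, p=597, q=59
  k=4: a=3, p=1963, q=194
  k=5: a=9, p=18264, q=1805

18264/1805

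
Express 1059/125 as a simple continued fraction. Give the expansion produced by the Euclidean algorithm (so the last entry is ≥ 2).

1059 = 8*125 + 59
125 = 2*59 + 7
59 = 8*7 + 3
7 = 2*3 + 1
3 = 3*1 + 0  (stop)
So 1059/125 = [8; 2, 8, 2, 3].

[8; 2, 8, 2, 3]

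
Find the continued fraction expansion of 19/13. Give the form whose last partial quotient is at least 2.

19 = 1·13 + 6
13 = 2·6 + 1
6 = 6·1 + 0  (stop)
So 19/13 = [1; 2, 6].

[1; 2, 6]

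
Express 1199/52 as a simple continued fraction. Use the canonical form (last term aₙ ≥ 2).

[23; 17, 3]

1199 = 23*52 + 3
52 = 17*3 + 1
3 = 3*1 + 0  (stop)
So 1199/52 = [23; 17, 3].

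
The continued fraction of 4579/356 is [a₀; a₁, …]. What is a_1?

1

4579 = 12·356 + 307   →  a_0 = 12
356 = 1·307 + 49   →  a_1 = 1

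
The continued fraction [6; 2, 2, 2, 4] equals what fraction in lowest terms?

Using pₖ = aₖpₖ₋₁ + pₖ₋₂ and qₖ = aₖqₖ₋₁ + qₖ₋₂:
  k=0: a=6, p=6, q=1
  k=1: a=2, p=13, q=2
  k=2: a=2, p=32, q=5
  k=3: a=2, p=77, q=12
  k=4: a=4, p=340, q=53

340/53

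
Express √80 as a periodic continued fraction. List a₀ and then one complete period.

[8; 1, 16]

a₀ = ⌊√80⌋ = 8.
With m₀=0, d₀=1 and mₖ₊₁ = dₖaₖ − mₖ, dₖ₊₁ = (n − mₖ₊₁²)/dₖ, aₖ₊₁ = ⌊(a₀+mₖ₊₁)/dₖ₊₁⌋:
  k=1: m=8, d=16, a=1
  k=2: m=8, d=1, a=16
d=1 and a=2a₀=16 at k=2, so the next step gives (m, d) = (8, 16) again — its k=1 value — and the period has length 2.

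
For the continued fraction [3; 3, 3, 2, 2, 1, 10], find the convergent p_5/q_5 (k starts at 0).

261/79

Using pₖ = aₖpₖ₋₁ + pₖ₋₂, qₖ = aₖqₖ₋₁ + qₖ₋₂ (with p₋₁=1, p₋₂=0, q₋₁=0, q₋₂=1):
  k=0: a=3, p=3, q=1
  k=1: a=3, p=10, q=3
  k=2: a=3, p=33, q=10
  k=3: a=2, p=76, q=23
  k=4: a=2, p=185, q=56
  k=5: a=1, p=261, q=79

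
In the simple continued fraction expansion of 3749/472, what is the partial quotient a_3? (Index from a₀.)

3749 = 7·472 + 445   →  a_0 = 7
472 = 1·445 + 27   →  a_1 = 1
445 = 16·27 + 13   →  a_2 = 16
27 = 2·13 + 1   →  a_3 = 2

2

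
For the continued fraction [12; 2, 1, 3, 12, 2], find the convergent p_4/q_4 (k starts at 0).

Using pₖ = aₖpₖ₋₁ + pₖ₋₂, qₖ = aₖqₖ₋₁ + qₖ₋₂ (with p₋₁=1, p₋₂=0, q₋₁=0, q₋₂=1):
  k=0: a=12, p=12, q=1
  k=1: a=2, p=25, q=2
  k=2: a=1, p=37, q=3
  k=3: a=3, p=136, q=11
  k=4: a=12, p=1669, q=135

1669/135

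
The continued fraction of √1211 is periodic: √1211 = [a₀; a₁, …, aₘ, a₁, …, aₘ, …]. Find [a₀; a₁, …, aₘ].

a₀ = ⌊√1211⌋ = 34.

[34; 1, 3, 1, 68]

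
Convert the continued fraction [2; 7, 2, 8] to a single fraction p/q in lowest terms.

Fold from the inside: start with 8/1.
  2 + 1/8 = 17/8
  7 + 8/17 = 127/17
  2 + 17/127 = 271/127

271/127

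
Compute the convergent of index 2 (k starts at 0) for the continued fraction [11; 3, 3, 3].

113/10

Using pₖ = aₖpₖ₋₁ + pₖ₋₂, qₖ = aₖqₖ₋₁ + qₖ₋₂ (with p₋₁=1, p₋₂=0, q₋₁=0, q₋₂=1):
  k=0: a=11, p=11, q=1
  k=1: a=3, p=34, q=3
  k=2: a=3, p=113, q=10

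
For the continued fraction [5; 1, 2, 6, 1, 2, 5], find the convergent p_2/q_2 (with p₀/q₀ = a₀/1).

17/3

Using pₖ = aₖpₖ₋₁ + pₖ₋₂, qₖ = aₖqₖ₋₁ + qₖ₋₂ (with p₋₁=1, p₋₂=0, q₋₁=0, q₋₂=1):
  k=0: a=5, p=5, q=1
  k=1: a=1, p=6, q=1
  k=2: a=2, p=17, q=3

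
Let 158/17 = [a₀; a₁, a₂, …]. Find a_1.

3

158 = 9·17 + 5   →  a_0 = 9
17 = 3·5 + 2   →  a_1 = 3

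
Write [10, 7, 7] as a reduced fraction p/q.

Fold from the inside: start with 7/1.
  7 + 1/7 = 50/7
  10 + 7/50 = 507/50

507/50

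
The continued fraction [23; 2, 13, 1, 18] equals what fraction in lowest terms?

Fold from the inside: start with 18/1.
  1 + 1/18 = 19/18
  13 + 18/19 = 265/19
  2 + 19/265 = 549/265
  23 + 265/549 = 12892/549

12892/549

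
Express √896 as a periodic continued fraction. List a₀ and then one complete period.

a₀ = ⌊√896⌋ = 29.

[29; 1, 13, 1, 58]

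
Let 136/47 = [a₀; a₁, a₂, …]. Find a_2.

136 = 2·47 + 42   →  a_0 = 2
47 = 1·42 + 5   →  a_1 = 1
42 = 8·5 + 2   →  a_2 = 8

8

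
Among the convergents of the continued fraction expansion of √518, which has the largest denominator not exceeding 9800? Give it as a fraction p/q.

√518 = [22; 1, 3, 6, 3, 1, 44, …] (period length 6).
Convergents:
  p_0/q_0 = 22/1
  p_1/q_1 = 23/1
  p_2/q_2 = 91/4
  p_3/q_3 = 569/25
  p_4/q_4 = 1798/79
  p_5/q_5 = 2367/104
  p_6/q_6 = 105946/4655
  p_7/q_7 = 108313/4759
  p_8/q_8 = 430885/18932
q_7 = 4759 ≤ 9800 < 18932 = q_8, so the answer is 108313/4759.

108313/4759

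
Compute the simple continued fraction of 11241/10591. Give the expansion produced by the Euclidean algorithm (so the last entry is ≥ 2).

[1; 16, 3, 2, 2, 12, 3]

11241 = 1*10591 + 650
10591 = 16*650 + 191
650 = 3*191 + 77
191 = 2*77 + 37
77 = 2*37 + 3
37 = 12*3 + 1
3 = 3*1 + 0  (stop)
So 11241/10591 = [1; 16, 3, 2, 2, 12, 3].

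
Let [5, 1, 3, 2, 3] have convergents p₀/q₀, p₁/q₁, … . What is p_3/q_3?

52/9

Using pₖ = aₖpₖ₋₁ + pₖ₋₂, qₖ = aₖqₖ₋₁ + qₖ₋₂ (with p₋₁=1, p₋₂=0, q₋₁=0, q₋₂=1):
  k=0: a=5, p=5, q=1
  k=1: a=1, p=6, q=1
  k=2: a=3, p=23, q=4
  k=3: a=2, p=52, q=9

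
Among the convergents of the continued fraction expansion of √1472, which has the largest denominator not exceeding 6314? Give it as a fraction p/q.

176947/4612

√1472 = [38; 2, 1, 2, 1, 2, 76, …] (period length 6).
Convergents:
  p_0/q_0 = 38/1
  p_1/q_1 = 77/2
  p_2/q_2 = 115/3
  p_3/q_3 = 307/8
  p_4/q_4 = 422/11
  p_5/q_5 = 1151/30
  p_6/q_6 = 87898/2291
  p_7/q_7 = 176947/4612
  p_8/q_8 = 264845/6903
q_7 = 4612 ≤ 6314 < 6903 = q_8, so the answer is 176947/4612.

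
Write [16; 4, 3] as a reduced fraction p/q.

211/13

Fold from the inside: start with 3/1.
  4 + 1/3 = 13/3
  16 + 3/13 = 211/13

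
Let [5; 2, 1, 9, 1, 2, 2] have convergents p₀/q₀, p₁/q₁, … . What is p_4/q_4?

171/32

Using pₖ = aₖpₖ₋₁ + pₖ₋₂, qₖ = aₖqₖ₋₁ + qₖ₋₂ (with p₋₁=1, p₋₂=0, q₋₁=0, q₋₂=1):
  k=0: a=5, p=5, q=1
  k=1: a=2, p=11, q=2
  k=2: a=1, p=16, q=3
  k=3: a=9, p=155, q=29
  k=4: a=1, p=171, q=32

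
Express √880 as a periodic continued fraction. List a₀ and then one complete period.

a₀ = ⌊√880⌋ = 29.
With m₀=0, d₀=1 and mₖ₊₁ = dₖaₖ − mₖ, dₖ₊₁ = (n − mₖ₊₁²)/dₖ, aₖ₊₁ = ⌊(a₀+mₖ₊₁)/dₖ₊₁⌋:
  k=1: m=29, d=39, a=1
  k=2: m=10, d=20, a=1
  k=3: m=10, d=39, a=1
  k=4: m=29, d=1, a=58
d=1 and a=2a₀=58 at k=4, so the next step gives (m, d) = (29, 39) again — its k=1 value — and the period has length 4.

[29; 1, 1, 1, 58]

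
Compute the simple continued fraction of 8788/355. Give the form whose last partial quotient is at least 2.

[24; 1, 3, 12, 2, 3]

8788 = 24*355 + 268
355 = 1*268 + 87
268 = 3*87 + 7
87 = 12*7 + 3
7 = 2*3 + 1
3 = 3*1 + 0  (stop)
So 8788/355 = [24; 1, 3, 12, 2, 3].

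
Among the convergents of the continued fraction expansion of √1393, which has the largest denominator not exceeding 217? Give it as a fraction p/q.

√1393 = [37; 3, 10, 3, 74, …] (period length 4).
Convergents:
  p_0/q_0 = 37/1
  p_1/q_1 = 112/3
  p_2/q_2 = 1157/31
  p_3/q_3 = 3583/96
  p_4/q_4 = 266299/7135
q_3 = 96 ≤ 217 < 7135 = q_4, so the answer is 3583/96.

3583/96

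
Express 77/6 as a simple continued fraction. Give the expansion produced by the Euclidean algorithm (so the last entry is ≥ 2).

[12; 1, 5]

77 = 12×6 + 5
6 = 1×5 + 1
5 = 5×1 + 0  (stop)
So 77/6 = [12; 1, 5].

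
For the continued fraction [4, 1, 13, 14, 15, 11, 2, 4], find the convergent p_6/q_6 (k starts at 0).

Using pₖ = aₖpₖ₋₁ + pₖ₋₂, qₖ = aₖqₖ₋₁ + qₖ₋₂ (with p₋₁=1, p₋₂=0, q₋₁=0, q₋₂=1):
  k=0: a=4, p=4, q=1
  k=1: a=1, p=5, q=1
  k=2: a=13, p=69, q=14
  k=3: a=14, p=971, q=197
  k=4: a=15, p=14634, q=2969
  k=5: a=11, p=161945, q=32856
  k=6: a=2, p=338524, q=68681

338524/68681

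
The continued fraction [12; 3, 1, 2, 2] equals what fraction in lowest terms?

Fold from the inside: start with 2/1.
  2 + 1/2 = 5/2
  1 + 2/5 = 7/5
  3 + 5/7 = 26/7
  12 + 7/26 = 319/26

319/26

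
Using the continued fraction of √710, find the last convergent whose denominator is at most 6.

√710 = [26; 1, 1, 1, 4, 1, 1, 1, 52, …] (period length 8).
Convergents:
  p_0/q_0 = 26/1
  p_1/q_1 = 27/1
  p_2/q_2 = 53/2
  p_3/q_3 = 80/3
  p_4/q_4 = 373/14
q_3 = 3 ≤ 6 < 14 = q_4, so the answer is 80/3.

80/3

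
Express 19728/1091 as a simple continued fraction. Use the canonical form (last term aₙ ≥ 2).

[18; 12, 8, 5, 2]

19728 = 18×1091 + 90
1091 = 12×90 + 11
90 = 8×11 + 2
11 = 5×2 + 1
2 = 2×1 + 0  (stop)
So 19728/1091 = [18; 12, 8, 5, 2].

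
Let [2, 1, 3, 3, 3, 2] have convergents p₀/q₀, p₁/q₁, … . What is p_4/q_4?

Using pₖ = aₖpₖ₋₁ + pₖ₋₂, qₖ = aₖqₖ₋₁ + qₖ₋₂ (with p₋₁=1, p₋₂=0, q₋₁=0, q₋₂=1):
  k=0: a=2, p=2, q=1
  k=1: a=1, p=3, q=1
  k=2: a=3, p=11, q=4
  k=3: a=3, p=36, q=13
  k=4: a=3, p=119, q=43

119/43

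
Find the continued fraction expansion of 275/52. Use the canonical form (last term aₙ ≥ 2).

[5; 3, 2, 7]

275 = 5×52 + 15
52 = 3×15 + 7
15 = 2×7 + 1
7 = 7×1 + 0  (stop)
So 275/52 = [5; 3, 2, 7].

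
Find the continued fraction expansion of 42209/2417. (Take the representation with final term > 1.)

42209 = 17·2417 + 1120
2417 = 2·1120 + 177
1120 = 6·177 + 58
177 = 3·58 + 3
58 = 19·3 + 1
3 = 3·1 + 0  (stop)
So 42209/2417 = [17; 2, 6, 3, 19, 3].

[17; 2, 6, 3, 19, 3]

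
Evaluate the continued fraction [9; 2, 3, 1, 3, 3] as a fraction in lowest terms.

1048/111

Using pₖ = aₖpₖ₋₁ + pₖ₋₂ and qₖ = aₖqₖ₋₁ + qₖ₋₂:
  k=0: a=9, p=9, q=1
  k=1: a=2, p=19, q=2
  k=2: a=3, p=66, q=7
  k=3: a=1, p=85, q=9
  k=4: a=3, p=321, q=34
  k=5: a=3, p=1048, q=111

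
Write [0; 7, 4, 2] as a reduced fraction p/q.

9/65

Using pₖ = aₖpₖ₋₁ + pₖ₋₂ and qₖ = aₖqₖ₋₁ + qₖ₋₂:
  k=0: a=0, p=0, q=1
  k=1: a=7, p=1, q=7
  k=2: a=4, p=4, q=29
  k=3: a=2, p=9, q=65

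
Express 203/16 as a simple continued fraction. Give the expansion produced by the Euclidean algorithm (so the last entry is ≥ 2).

203 = 12·16 + 11
16 = 1·11 + 5
11 = 2·5 + 1
5 = 5·1 + 0  (stop)
So 203/16 = [12; 1, 2, 5].

[12; 1, 2, 5]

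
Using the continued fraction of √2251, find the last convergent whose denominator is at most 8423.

√2251 = [47; 2, 4, 47, 4, 2, 94, …] (period length 6).
Convergents:
  p_0/q_0 = 47/1
  p_1/q_1 = 95/2
  p_2/q_2 = 427/9
  p_3/q_3 = 20164/425
  p_4/q_4 = 81083/1709
  p_5/q_5 = 182330/3843
  p_6/q_6 = 17220103/362951
q_5 = 3843 ≤ 8423 < 362951 = q_6, so the answer is 182330/3843.

182330/3843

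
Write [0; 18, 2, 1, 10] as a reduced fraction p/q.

32/587

Using pₖ = aₖpₖ₋₁ + pₖ₋₂ and qₖ = aₖqₖ₋₁ + qₖ₋₂:
  k=0: a=0, p=0, q=1
  k=1: a=18, p=1, q=18
  k=2: a=2, p=2, q=37
  k=3: a=1, p=3, q=55
  k=4: a=10, p=32, q=587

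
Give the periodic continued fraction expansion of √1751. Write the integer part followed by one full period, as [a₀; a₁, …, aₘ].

a₀ = ⌊√1751⌋ = 41.
With m₀=0, d₀=1 and mₖ₊₁ = dₖaₖ − mₖ, dₖ₊₁ = (n − mₖ₊₁²)/dₖ, aₖ₊₁ = ⌊(a₀+mₖ₊₁)/dₖ₊₁⌋:
  k=1: m=41, d=70, a=1
  k=2: m=29, d=13, a=5
  k=3: m=36, d=35, a=2
  k=4: m=34, d=17, a=4
  k=5: m=34, d=35, a=2
  k=6: m=36, d=13, a=5
  k=7: m=29, d=70, a=1
  k=8: m=41, d=1, a=82
d=1 and a=2a₀=82 at k=8, so the next step gives (m, d) = (41, 70) again — its k=1 value — and the period has length 8.

[41; 1, 5, 2, 4, 2, 5, 1, 82]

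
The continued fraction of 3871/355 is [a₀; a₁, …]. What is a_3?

2

3871 = 10·355 + 321   →  a_0 = 10
355 = 1·321 + 34   →  a_1 = 1
321 = 9·34 + 15   →  a_2 = 9
34 = 2·15 + 4   →  a_3 = 2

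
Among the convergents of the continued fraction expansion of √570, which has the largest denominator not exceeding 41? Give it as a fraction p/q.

191/8

√570 = [23; 1, 6, 1, 46, …] (period length 4).
Convergents:
  p_0/q_0 = 23/1
  p_1/q_1 = 24/1
  p_2/q_2 = 167/7
  p_3/q_3 = 191/8
  p_4/q_4 = 8953/375
q_3 = 8 ≤ 41 < 375 = q_4, so the answer is 191/8.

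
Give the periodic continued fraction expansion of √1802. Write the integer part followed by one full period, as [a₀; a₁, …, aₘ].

a₀ = ⌊√1802⌋ = 42.
With m₀=0, d₀=1 and mₖ₊₁ = dₖaₖ − mₖ, dₖ₊₁ = (n − mₖ₊₁²)/dₖ, aₖ₊₁ = ⌊(a₀+mₖ₊₁)/dₖ₊₁⌋:
  k=1: m=42, d=38, a=2
  k=2: m=34, d=17, a=4
  k=3: m=34, d=38, a=2
  k=4: m=42, d=1, a=84
d=1 and a=2a₀=84 at k=4, so the next step gives (m, d) = (42, 38) again — its k=1 value — and the period has length 4.

[42; 2, 4, 2, 84]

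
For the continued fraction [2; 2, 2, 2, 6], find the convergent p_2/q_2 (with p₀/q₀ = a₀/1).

Using pₖ = aₖpₖ₋₁ + pₖ₋₂, qₖ = aₖqₖ₋₁ + qₖ₋₂ (with p₋₁=1, p₋₂=0, q₋₁=0, q₋₂=1):
  k=0: a=2, p=2, q=1
  k=1: a=2, p=5, q=2
  k=2: a=2, p=12, q=5

12/5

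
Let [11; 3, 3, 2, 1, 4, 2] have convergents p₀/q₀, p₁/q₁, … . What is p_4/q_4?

Using pₖ = aₖpₖ₋₁ + pₖ₋₂, qₖ = aₖqₖ₋₁ + qₖ₋₂ (with p₋₁=1, p₋₂=0, q₋₁=0, q₋₂=1):
  k=0: a=11, p=11, q=1
  k=1: a=3, p=34, q=3
  k=2: a=3, p=113, q=10
  k=3: a=2, p=260, q=23
  k=4: a=1, p=373, q=33

373/33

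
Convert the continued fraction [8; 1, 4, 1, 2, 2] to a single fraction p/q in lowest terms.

353/40

Fold from the inside: start with 2/1.
  2 + 1/2 = 5/2
  1 + 2/5 = 7/5
  4 + 5/7 = 33/7
  1 + 7/33 = 40/33
  8 + 33/40 = 353/40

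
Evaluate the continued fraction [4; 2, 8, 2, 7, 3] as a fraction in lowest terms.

Using pₖ = aₖpₖ₋₁ + pₖ₋₂ and qₖ = aₖqₖ₋₁ + qₖ₋₂:
  k=0: a=4, p=4, q=1
  k=1: a=2, p=9, q=2
  k=2: a=8, p=76, q=17
  k=3: a=2, p=161, q=36
  k=4: a=7, p=1203, q=269
  k=5: a=3, p=3770, q=843

3770/843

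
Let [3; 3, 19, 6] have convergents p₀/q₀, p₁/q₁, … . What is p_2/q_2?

193/58

Using pₖ = aₖpₖ₋₁ + pₖ₋₂, qₖ = aₖqₖ₋₁ + qₖ₋₂ (with p₋₁=1, p₋₂=0, q₋₁=0, q₋₂=1):
  k=0: a=3, p=3, q=1
  k=1: a=3, p=10, q=3
  k=2: a=19, p=193, q=58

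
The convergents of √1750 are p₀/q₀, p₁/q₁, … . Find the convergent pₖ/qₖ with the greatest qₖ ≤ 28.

√1750 = [41; 1, 4, 1, 82, …] (period length 4).
Convergents:
  p_0/q_0 = 41/1
  p_1/q_1 = 42/1
  p_2/q_2 = 209/5
  p_3/q_3 = 251/6
  p_4/q_4 = 20791/497
q_3 = 6 ≤ 28 < 497 = q_4, so the answer is 251/6.

251/6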